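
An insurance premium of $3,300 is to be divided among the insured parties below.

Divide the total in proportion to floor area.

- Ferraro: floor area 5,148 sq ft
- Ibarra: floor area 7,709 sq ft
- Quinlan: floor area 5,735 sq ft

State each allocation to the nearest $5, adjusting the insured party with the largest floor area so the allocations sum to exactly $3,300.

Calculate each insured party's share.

Floor area total: 5,148 + 7,709 + 5,735 = 18,592.
Unrounded shares: Ferraro 913.75; Ibarra 1,368.31; Quinlan 1,017.94.
After rounding ($5): Ferraro $915; Ibarra $1,370; Quinlan $1,020. Sum = $3,305.
Difference $3,300 − $3,305 = −$5 applied to largest floor area (Ibarra): Ibarra becomes $1,365.

Ferraro: $915 | Ibarra: $1,365 | Quinlan: $1,020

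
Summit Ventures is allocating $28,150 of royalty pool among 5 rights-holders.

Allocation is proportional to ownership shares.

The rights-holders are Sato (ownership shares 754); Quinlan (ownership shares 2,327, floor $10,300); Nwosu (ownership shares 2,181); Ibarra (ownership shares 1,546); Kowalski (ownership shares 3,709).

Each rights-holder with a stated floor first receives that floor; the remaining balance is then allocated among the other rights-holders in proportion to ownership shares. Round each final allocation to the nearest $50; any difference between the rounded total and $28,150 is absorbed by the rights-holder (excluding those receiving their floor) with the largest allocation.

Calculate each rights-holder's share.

Sato: $1,650 · Quinlan: $10,300 · Nwosu: $4,750 · Ibarra: $3,350 · Kowalski: $8,100

Guaranteed amounts: Quinlan $10,300. Remaining pool $17,850.
Remaining pool split over remaining ownership shares 8,190: Sato 1,643.33 → $1,650; Nwosu 4,753.46 → $4,750; Ibarra 3,369.49 → $3,350; Kowalski 8,083.72 → $8,100.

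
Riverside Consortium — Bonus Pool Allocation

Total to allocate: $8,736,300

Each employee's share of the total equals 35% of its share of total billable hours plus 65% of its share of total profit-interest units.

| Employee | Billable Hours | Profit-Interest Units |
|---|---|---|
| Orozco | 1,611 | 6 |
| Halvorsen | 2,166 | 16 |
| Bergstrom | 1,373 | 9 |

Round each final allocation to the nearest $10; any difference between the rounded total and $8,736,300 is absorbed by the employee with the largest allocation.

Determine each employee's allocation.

Billable hours total 5,150; profit-interest units total 31.
Composite weights (35% billable hours + 65% profit-interest units): Orozco 0.2353; Halvorsen 0.4827; Bergstrom 0.2820.
Raw shares: Orozco 2,055,580.53; Halvorsen 4,216,905.03; Bergstrom 2,463,814.45.
At nearest $10: Orozco $2,055,580; Halvorsen $4,216,910; Bergstrom $2,463,810. Sum = $8,736,300.
No rounding difference to absorb.

Orozco: $2,055,580 | Halvorsen: $4,216,910 | Bergstrom: $2,463,810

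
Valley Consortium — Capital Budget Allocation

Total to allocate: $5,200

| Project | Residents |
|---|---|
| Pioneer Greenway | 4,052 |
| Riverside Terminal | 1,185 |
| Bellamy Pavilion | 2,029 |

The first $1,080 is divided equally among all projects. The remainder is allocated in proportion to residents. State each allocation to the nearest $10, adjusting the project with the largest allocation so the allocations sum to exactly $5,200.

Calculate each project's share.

Pioneer Greenway: $2,660 · Riverside Terminal: $1,030 · Bellamy Pavilion: $1,510

$1,080 shared equally gives $360 per project.
Remainder $4,120 by residents (total 7,266): Pioneer Greenway 2,297.58 → $2,300; Riverside Terminal 671.92 → $670; Bellamy Pavilion 1,150.49 → $1,150.
Totals: Pioneer Greenway $360 + $2,300 = $2,660; Riverside Terminal $360 + $670 = $1,030; Bellamy Pavilion $360 + $1,150 = $1,510.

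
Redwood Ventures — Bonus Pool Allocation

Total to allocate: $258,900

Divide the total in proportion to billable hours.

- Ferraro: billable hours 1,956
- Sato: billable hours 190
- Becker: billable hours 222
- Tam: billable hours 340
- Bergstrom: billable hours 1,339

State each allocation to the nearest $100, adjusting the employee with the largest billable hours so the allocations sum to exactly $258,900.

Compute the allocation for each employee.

Total billable hours = 4,047.
Unrounded shares: Ferraro 1,956/4,047 × $258,900 = 125,131.80; Sato 190/4,047 × $258,900 = 12,154.93; Becker 222/4,047 × $258,900 = 14,202.08; Tam 340/4,047 × $258,900 = 21,750.93; Bergstrom 1,339/4,047 × $258,900 = 85,660.27.
After rounding ($100): Ferraro $125,100; Sato $12,200; Becker $14,200; Tam $21,800; Bergstrom $85,700. Sum = $259,000.
Difference $258,900 − $259,000 = −$100 applied to largest billable hours (Ferraro): Ferraro becomes $125,000.

Ferraro: $125,000 | Sato: $12,200 | Becker: $14,200 | Tam: $21,800 | Bergstrom: $85,700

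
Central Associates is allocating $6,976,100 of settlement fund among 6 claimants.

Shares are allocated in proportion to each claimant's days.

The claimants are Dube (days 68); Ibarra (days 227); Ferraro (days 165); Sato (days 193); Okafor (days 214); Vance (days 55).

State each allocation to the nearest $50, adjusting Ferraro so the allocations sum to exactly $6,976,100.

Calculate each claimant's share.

Dube: $514,500 | Ibarra: $1,717,550 | Ferraro: $1,248,400 | Sato: $1,460,300 | Okafor: $1,619,200 | Vance: $416,150

Sum of days: 922.
Proportional shares: Dube 68/922 × $6,976,100 = 514,506.29; Ibarra 227/922 × $6,976,100 = 1,717,543.06; Ferraro 165/922 × $6,976,100 = 1,248,434.38; Sato 193/922 × $6,976,100 = 1,460,289.91; Okafor 214/922 × $6,976,100 = 1,619,181.56; Vance 55/922 × $6,976,100 = 416,144.79.
Rounded to nearest $50: Dube $514,500; Ibarra $1,717,550; Ferraro $1,248,450; Sato $1,460,300; Okafor $1,619,200; Vance $416,150. Sum = $6,976,150.
Difference $6,976,100 − $6,976,150 = −$50 applied to Ferraro: Ferraro becomes $1,248,400.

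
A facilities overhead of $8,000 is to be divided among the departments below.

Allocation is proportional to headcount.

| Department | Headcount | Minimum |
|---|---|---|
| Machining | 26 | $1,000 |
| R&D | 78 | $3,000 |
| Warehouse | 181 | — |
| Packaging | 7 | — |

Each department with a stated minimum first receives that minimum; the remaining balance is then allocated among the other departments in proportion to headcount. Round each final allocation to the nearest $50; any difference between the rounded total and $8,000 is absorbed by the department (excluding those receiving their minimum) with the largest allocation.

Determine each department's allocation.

Machining: $1,000 | R&D: $3,000 | Warehouse: $3,850 | Packaging: $150

Minimums first: Machining $1,000; R&D $3,000. Remaining pool $4,000.
Remaining pool split over remaining headcount 188: Warehouse 3,851.06 → $3,850; Packaging 148.94 → $150.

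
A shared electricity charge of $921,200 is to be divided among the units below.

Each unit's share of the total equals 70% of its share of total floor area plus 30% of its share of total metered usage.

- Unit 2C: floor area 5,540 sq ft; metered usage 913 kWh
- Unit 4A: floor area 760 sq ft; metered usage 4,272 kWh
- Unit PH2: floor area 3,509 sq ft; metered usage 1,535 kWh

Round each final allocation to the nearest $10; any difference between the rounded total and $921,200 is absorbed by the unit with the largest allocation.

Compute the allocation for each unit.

Totals — floor area 9,809, metered usage 6,720.
Blended shares (70% floor area + 30% metered usage): Unit 2C 0.4361; Unit 4A 0.2450; Unit PH2 0.3189.
Proportional shares: Unit 2C 401,744.66; Unit 4A 225,648.12; Unit PH2 293,807.23.
At nearest $10: Unit 2C $401,740; Unit 4A $225,650; Unit PH2 $293,810. Sum = $921,200.
No rounding difference to absorb.

Unit 2C: $401,740 · Unit 4A: $225,650 · Unit PH2: $293,810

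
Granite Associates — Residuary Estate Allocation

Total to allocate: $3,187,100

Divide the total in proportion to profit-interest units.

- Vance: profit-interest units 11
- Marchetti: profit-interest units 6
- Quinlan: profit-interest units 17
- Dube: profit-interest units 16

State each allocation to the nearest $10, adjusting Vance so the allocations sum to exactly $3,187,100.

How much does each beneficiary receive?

Vance: $701,170 | Marchetti: $382,450 | Quinlan: $1,083,610 | Dube: $1,019,870

Profit-interest units total: 50.
Proportional shares: Vance 11/50 × $3,187,100 = 701,162.00; Marchetti 6/50 × $3,187,100 = 382,452.00; Quinlan 17/50 × $3,187,100 = 1,083,614.00; Dube 16/50 × $3,187,100 = 1,019,872.00.
After rounding ($10): Vance $701,160; Marchetti $382,450; Quinlan $1,083,610; Dube $1,019,870. Sum = $3,187,090.
Difference $3,187,100 − $3,187,090 = +$10 applied to Vance: Vance becomes $701,170.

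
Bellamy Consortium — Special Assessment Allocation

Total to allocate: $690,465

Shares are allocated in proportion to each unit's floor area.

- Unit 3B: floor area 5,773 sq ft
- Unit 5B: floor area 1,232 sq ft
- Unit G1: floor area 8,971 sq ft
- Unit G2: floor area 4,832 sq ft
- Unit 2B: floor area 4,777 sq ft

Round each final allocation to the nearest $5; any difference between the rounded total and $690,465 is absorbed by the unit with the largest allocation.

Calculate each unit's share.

Unit 3B: $155,795 | Unit 5B: $33,250 | Unit G1: $242,105 | Unit G2: $130,400 | Unit 2B: $128,915

Floor area total: 25,585.
Raw shares: Unit 3B 5,773/25,585 × $690,465 = 155,796.54; Unit 5B 1,232/25,585 × $690,465 = 33,248.11; Unit G1 8,971/25,585 × $690,465 = 242,101.29; Unit G2 4,832/25,585 × $690,465 = 130,401.68; Unit 2B 4,777/25,585 × $690,465 = 128,917.39.
At nearest $5: Unit 3B $155,795; Unit 5B $33,250; Unit G1 $242,100; Unit G2 $130,400; Unit 2B $128,915. Sum = $690,460.
Difference $690,465 − $690,460 = +$5 applied to largest allocation (Unit G1): Unit G1 becomes $242,105.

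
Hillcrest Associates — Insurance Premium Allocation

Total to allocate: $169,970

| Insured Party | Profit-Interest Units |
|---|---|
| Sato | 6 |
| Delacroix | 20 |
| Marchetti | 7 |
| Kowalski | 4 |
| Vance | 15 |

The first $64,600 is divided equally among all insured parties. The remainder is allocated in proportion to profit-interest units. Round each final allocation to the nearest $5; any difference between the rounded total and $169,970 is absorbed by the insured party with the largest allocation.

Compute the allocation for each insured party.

Sato: $25,080; Delacroix: $53,445; Marchetti: $27,105; Kowalski: $21,025; Vance: $43,315

Equal tier: $64,600 ÷ 5 = $12,920 apiece.
Remainder $105,370 by profit-interest units (total 52): Sato 12,158.08 → $12,160; Delacroix 40,526.92 → $40,525; Marchetti 14,184.42 → $14,185; Kowalski 8,105.38 → $8,105; Vance 30,395.19 → $30,395.
Totals: Sato $12,920 + $12,160 = $25,080; Delacroix $12,920 + $40,525 = $53,445; Marchetti $12,920 + $14,185 = $27,105; Kowalski $12,920 + $8,105 = $21,025; Vance $12,920 + $30,395 = $43,315.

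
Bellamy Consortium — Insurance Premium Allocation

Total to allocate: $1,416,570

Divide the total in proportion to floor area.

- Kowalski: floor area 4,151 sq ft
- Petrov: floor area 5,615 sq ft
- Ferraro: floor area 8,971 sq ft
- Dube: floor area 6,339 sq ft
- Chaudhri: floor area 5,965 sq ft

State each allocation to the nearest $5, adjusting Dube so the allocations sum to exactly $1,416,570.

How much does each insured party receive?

Total floor area = 31,041.
Raw shares: Kowalski 4,151/31,041 × $1,416,570 = 189,432.75; Petrov 5,615/31,041 × $1,416,570 = 256,243.05; Ferraro 8,971/31,041 × $1,416,570 = 409,395.62; Dube 6,339/31,041 × $1,416,570 = 289,283.12; Chaudhri 5,965/31,041 × $1,416,570 = 272,215.46.
Rounded to nearest $5: Kowalski $189,435; Petrov $256,245; Ferraro $409,395; Dube $289,285; Chaudhri $272,215. Sum = $1,416,575.
Difference $1,416,570 − $1,416,575 = −$5 applied to Dube: Dube becomes $289,280.

Kowalski: $189,435 · Petrov: $256,245 · Ferraro: $409,395 · Dube: $289,280 · Chaudhri: $272,215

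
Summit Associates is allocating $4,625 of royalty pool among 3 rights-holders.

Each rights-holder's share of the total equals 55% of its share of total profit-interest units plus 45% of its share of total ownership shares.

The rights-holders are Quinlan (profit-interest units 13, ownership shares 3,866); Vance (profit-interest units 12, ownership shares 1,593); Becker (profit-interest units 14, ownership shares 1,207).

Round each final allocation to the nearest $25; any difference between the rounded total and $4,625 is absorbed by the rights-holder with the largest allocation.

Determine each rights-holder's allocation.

Profit-interest units total 39; ownership shares total 6,666.
Blended shares (55% profit-interest units + 45% ownership shares): Quinlan 0.4443; Vance 0.2768; Becker 0.2789.
Proportional shares: Quinlan 2,054.95; Vance 1,280.06; Becker 1,289.99.
After rounding ($25): Quinlan $2,050; Vance $1,275; Becker $1,300. Sum = $4,625.
Rounded total matches; no reconciliation needed.

Quinlan: $2,050 | Vance: $1,275 | Becker: $1,300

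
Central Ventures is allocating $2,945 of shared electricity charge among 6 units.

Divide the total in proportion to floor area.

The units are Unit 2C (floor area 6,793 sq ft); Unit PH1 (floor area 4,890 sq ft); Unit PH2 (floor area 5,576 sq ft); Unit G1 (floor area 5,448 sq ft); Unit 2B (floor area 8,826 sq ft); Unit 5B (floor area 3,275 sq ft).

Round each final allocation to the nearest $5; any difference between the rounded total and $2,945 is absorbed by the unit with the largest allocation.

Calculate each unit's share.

Unit 2C: $575 | Unit PH1: $415 | Unit PH2: $470 | Unit G1: $460 | Unit 2B: $750 | Unit 5B: $275

Combined floor area = 34,808.
Unrounded shares: Unit 2C 6,793/34,808 × $2,945 = 574.74; Unit PH1 4,890/34,808 × $2,945 = 413.73; Unit PH2 5,576/34,808 × $2,945 = 471.77; Unit G1 5,448/34,808 × $2,945 = 460.94; Unit 2B 8,826/34,808 × $2,945 = 746.74; Unit 5B 3,275/34,808 × $2,945 = 277.09.
Rounded to nearest $5: Unit 2C $575; Unit PH1 $415; Unit PH2 $470; Unit G1 $460; Unit 2B $745; Unit 5B $275. Sum = $2,940.
Difference $2,945 − $2,940 = +$5 applied to largest allocation (Unit 2B): Unit 2B becomes $750.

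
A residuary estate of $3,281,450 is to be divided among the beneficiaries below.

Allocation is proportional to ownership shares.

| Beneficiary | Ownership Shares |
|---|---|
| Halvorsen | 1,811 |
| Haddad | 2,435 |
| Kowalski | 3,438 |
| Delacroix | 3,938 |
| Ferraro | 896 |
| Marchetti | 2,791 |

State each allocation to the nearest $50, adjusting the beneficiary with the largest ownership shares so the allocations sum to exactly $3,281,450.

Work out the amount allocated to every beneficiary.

Halvorsen: $388,200 | Haddad: $521,950 | Kowalski: $736,950 | Delacroix: $844,050 | Ferraro: $192,050 | Marchetti: $598,250

Total ownership shares = 1,811 + 2,435 + 3,438 + 3,938 + 896 + 2,791 = 15,309.
Raw shares: Halvorsen 388,183.81; Haddad 521,936.82; Kowalski 736,927.63; Delacroix 844,101.52; Ferraro 192,055.60; Marchetti 598,244.62.
At nearest $50: Halvorsen $388,200; Haddad $521,950; Kowalski $736,950; Delacroix $844,100; Ferraro $192,050; Marchetti $598,250. Sum = $3,281,500.
Difference $3,281,450 − $3,281,500 = −$50 applied to largest ownership shares (Delacroix): Delacroix becomes $844,050.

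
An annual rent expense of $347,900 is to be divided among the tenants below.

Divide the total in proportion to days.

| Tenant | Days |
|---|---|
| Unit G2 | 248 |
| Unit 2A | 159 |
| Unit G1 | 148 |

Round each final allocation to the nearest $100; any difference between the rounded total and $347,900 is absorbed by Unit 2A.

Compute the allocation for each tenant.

Unit G2: $155,500 | Unit 2A: $99,600 | Unit G1: $92,800

Sum of days: 555.
Pro-rata amounts: Unit G2 248/555 × $347,900 = 155,458.02; Unit 2A 159/555 × $347,900 = 99,668.65; Unit G1 148/555 × $347,900 = 92,773.33.
At nearest $100: Unit G2 $155,500; Unit 2A $99,700; Unit G1 $92,800. Sum = $348,000.
Difference $347,900 − $348,000 = −$100 applied to Unit 2A: Unit 2A becomes $99,600.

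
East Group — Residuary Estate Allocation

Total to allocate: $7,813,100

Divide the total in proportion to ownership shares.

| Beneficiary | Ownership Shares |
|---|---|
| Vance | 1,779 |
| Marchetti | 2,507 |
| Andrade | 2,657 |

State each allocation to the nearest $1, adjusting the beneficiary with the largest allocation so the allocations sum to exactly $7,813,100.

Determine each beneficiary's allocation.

Combined ownership shares = 6,943.
Unrounded shares: Vance 1,779/6,943 × $7,813,100 = 2,001,945.11; Marchetti 2,507/6,943 × $7,813,100 = 2,821,178.41; Andrade 2,657/6,943 × $7,813,100 = 2,989,976.48.
At nearest $1: Vance $2,001,945; Marchetti $2,821,178; Andrade $2,989,976. Sum = $7,813,099.
Difference $7,813,100 − $7,813,099 = +$1 applied to largest allocation (Andrade): Andrade becomes $2,989,977.

Vance: $2,001,945 · Marchetti: $2,821,178 · Andrade: $2,989,977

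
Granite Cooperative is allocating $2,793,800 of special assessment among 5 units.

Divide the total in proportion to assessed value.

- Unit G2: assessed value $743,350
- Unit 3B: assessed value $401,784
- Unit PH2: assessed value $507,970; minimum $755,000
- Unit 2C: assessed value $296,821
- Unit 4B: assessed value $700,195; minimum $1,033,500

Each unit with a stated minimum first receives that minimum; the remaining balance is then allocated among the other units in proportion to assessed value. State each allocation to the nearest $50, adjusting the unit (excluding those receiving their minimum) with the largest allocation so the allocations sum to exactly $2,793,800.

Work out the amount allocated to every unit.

Unit G2: $518,250 · Unit 3B: $280,100 · Unit PH2: $755,000 · Unit 2C: $206,950 · Unit 4B: $1,033,500

Minimums first: Unit PH2 $755,000; Unit 4B $1,033,500. Remaining pool $1,005,300.
Remaining pool split over remaining assessed value 1,441,955: Unit G2 518,247.63 → $518,250; Unit 3B 280,115.16 → $280,100; Unit 2C 206,937.21 → $206,950.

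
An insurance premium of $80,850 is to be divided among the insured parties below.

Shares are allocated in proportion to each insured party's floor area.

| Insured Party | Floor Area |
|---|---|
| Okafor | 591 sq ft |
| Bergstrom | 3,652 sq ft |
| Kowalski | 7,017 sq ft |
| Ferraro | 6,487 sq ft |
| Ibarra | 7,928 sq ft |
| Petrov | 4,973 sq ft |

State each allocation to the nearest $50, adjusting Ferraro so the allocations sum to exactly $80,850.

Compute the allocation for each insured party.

Okafor: $1,550 · Bergstrom: $9,650 · Kowalski: $18,500 · Ferraro: $17,150 · Ibarra: $20,900 · Petrov: $13,100

Sum of floor area: 30,648.
Pro-rata amounts: Okafor 591/30,648 × $80,850 = 1,559.07; Bergstrom 3,652/30,648 × $80,850 = 9,634.04; Kowalski 7,017/30,648 × $80,850 = 18,510.98; Ferraro 6,487/30,648 × $80,850 = 17,112.83; Ibarra 7,928/30,648 × $80,850 = 20,914.21; Petrov 4,973/30,648 × $80,850 = 13,118.87.
After rounding ($50): Okafor $1,550; Bergstrom $9,650; Kowalski $18,500; Ferraro $17,100; Ibarra $20,900; Petrov $13,100. Sum = $80,800.
Difference $80,850 − $80,800 = +$50 applied to Ferraro: Ferraro becomes $17,150.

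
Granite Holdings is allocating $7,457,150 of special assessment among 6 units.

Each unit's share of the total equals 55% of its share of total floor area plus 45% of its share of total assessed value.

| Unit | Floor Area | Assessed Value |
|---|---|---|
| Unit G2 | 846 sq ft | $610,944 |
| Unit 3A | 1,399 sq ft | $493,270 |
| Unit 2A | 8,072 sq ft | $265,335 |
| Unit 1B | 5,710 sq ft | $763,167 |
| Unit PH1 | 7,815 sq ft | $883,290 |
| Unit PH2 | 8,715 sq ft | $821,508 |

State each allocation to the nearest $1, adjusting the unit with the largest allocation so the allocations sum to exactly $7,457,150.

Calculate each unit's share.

Floor area total 32,557; assessed value total 3,837,514.
Blended shares (55% floor area + 45% assessed value): Unit G2 0.0859; Unit 3A 0.0815; Unit 2A 0.1675; Unit 1B 0.1860; Unit PH1 0.2356; Unit PH2 0.2436.
Pro-rata amounts: Unit G2 640,817.04; Unit 3A 607,582.18; Unit 2A 1,248,908.60; Unit 1B 1,386,680.61; Unit PH1 1,756,903.81; Unit PH2 1,816,257.77.
After rounding ($1): Unit G2 $640,817; Unit 3A $607,582; Unit 2A $1,248,909; Unit 1B $1,386,681; Unit PH1 $1,756,904; Unit PH2 $1,816,258. Sum = $7,457,151.
Difference $7,457,150 − $7,457,151 = −$1 applied to largest allocation (Unit PH2): Unit PH2 becomes $1,816,257.

Unit G2: $640,817; Unit 3A: $607,582; Unit 2A: $1,248,909; Unit 1B: $1,386,681; Unit PH1: $1,756,904; Unit PH2: $1,816,257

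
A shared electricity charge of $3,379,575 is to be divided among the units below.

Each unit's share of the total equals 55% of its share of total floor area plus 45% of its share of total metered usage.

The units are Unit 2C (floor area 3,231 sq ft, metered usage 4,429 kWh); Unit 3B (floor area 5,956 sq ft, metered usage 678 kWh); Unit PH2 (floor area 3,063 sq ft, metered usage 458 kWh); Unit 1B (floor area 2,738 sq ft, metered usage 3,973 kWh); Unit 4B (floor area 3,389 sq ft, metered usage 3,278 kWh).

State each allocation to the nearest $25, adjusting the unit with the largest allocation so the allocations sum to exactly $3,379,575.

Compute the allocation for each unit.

Unit 2C: $852,375 | Unit 3B: $682,875 | Unit PH2: $364,150 | Unit 1B: $748,400 | Unit 4B: $731,775

Floor area total 18,377; metered usage total 12,816.
Combined weights (55% floor area + 45% metered usage): Unit 2C 0.2522; Unit 3B 0.2021; Unit PH2 0.1078; Unit 1B 0.2214; Unit 4B 0.2165.
Proportional shares: Unit 2C 852,370.45; Unit 3B 682,882.36; Unit PH2 364,159.74; Unit 1B 748,394.13; Unit 4B 731,768.33.
After rounding ($25): Unit 2C $852,375; Unit 3B $682,875; Unit PH2 $364,150; Unit 1B $748,400; Unit 4B $731,775. Sum = $3,379,575.
Sum already equals the total — no adjustment.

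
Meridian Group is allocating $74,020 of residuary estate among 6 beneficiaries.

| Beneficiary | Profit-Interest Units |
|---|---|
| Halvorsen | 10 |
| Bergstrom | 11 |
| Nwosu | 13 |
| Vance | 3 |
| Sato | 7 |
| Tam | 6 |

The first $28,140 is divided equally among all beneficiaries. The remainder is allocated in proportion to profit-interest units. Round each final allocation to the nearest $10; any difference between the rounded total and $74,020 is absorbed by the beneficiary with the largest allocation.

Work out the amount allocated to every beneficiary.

$28,140 shared equally gives $4,690 per beneficiary.
Remainder $45,880 by profit-interest units (total 50): Halvorsen 9,176.00 → $9,180; Bergstrom 10,093.60 → $10,090; Nwosu 11,928.80 → $11,930; Vance 2,752.80 → $2,750; Sato 6,423.20 → $6,420; Tam 5,505.60 → $5,510.
Totals: Halvorsen $4,690 + $9,180 = $13,870; Bergstrom $4,690 + $10,090 = $14,780; Nwosu $4,690 + $11,930 = $16,620; Vance $4,690 + $2,750 = $7,440; Sato $4,690 + $6,420 = $11,110; Tam $4,690 + $5,510 = $10,200.

Halvorsen: $13,870 · Bergstrom: $14,780 · Nwosu: $16,620 · Vance: $7,440 · Sato: $11,110 · Tam: $10,200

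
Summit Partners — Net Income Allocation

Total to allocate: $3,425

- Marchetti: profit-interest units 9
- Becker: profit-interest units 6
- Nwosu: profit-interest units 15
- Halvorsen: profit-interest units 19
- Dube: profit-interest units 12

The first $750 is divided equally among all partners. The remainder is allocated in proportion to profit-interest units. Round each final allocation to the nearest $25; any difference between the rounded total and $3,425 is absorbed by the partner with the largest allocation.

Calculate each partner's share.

First tranche $750 split equally: $150 each.
Remainder $2,675 by profit-interest units (total 61): Marchetti 394.67 → $400; Becker 263.11 → $275; Nwosu 657.79 → $650; Halvorsen 833.20 → $825; Dube 526.23 → $525.
Totals: Marchetti $150 + $400 = $550; Becker $150 + $275 = $425; Nwosu $150 + $650 = $800; Halvorsen $150 + $825 = $975; Dube $150 + $525 = $675.

Marchetti: $550 | Becker: $425 | Nwosu: $800 | Halvorsen: $975 | Dube: $675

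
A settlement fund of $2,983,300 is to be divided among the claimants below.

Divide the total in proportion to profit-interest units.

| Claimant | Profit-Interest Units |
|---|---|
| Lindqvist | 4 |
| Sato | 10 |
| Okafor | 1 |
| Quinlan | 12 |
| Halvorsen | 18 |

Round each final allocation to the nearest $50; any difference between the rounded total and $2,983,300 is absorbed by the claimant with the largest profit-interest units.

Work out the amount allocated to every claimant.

Lindqvist: $265,200 · Sato: $662,950 · Okafor: $66,300 · Quinlan: $795,550 · Halvorsen: $1,193,300

Combined profit-interest units = 4 + 10 + 1 + 12 + 18 = 45.
Pro-rata amounts: Lindqvist 265,182.22; Sato 662,955.56; Okafor 66,295.56; Quinlan 795,546.67; Halvorsen 1,193,320.00.
Rounded to nearest $50: Lindqvist $265,200; Sato $662,950; Okafor $66,300; Quinlan $795,550; Halvorsen $1,193,300. Sum = $2,983,300.
No rounding difference to absorb.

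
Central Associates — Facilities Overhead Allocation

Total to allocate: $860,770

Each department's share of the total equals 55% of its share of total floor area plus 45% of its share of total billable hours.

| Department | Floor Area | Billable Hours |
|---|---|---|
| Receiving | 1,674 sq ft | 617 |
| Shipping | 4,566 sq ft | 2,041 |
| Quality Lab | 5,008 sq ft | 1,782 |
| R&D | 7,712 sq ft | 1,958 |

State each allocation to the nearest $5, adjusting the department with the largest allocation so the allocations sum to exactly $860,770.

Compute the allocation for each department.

Receiving: $79,155 · Shipping: $237,575 · Quality Lab: $232,935 · R&D: $311,105

Totals — floor area 18,960, billable hours 6,398.
Blended shares (55% floor area + 45% billable hours): Receiving 0.0920; Shipping 0.2760; Quality Lab 0.2706; R&D 0.3614.
Proportional shares: Receiving 79,153.40; Shipping 237,577.00; Quality Lab 232,933.23; R&D 311,106.37.
After rounding ($5): Receiving $79,155; Shipping $237,575; Quality Lab $232,935; R&D $311,105. Sum = $860,770.
Rounded total matches; no reconciliation needed.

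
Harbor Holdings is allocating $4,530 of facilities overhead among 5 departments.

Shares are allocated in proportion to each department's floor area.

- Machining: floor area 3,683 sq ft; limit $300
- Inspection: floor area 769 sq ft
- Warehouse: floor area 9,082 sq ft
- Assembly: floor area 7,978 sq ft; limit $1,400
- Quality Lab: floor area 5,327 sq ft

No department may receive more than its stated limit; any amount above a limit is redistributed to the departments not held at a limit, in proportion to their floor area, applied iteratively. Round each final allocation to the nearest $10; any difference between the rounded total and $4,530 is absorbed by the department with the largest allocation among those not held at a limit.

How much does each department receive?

Floor area total: 26,839.
Proportional shares (ignoring caps): Machining 621.63; Inspection 129.80; Warehouse 1,532.90; Assembly 1,346.56; Quality Lab 899.11.
Cap binds for Machining ($300); remaining pool $4,230 reallocated over remaining floor area 23,156.
Cap binds for Assembly ($1,400); remaining pool $2,830 reallocated over remaining floor area 15,178.
Remaining shares: Inspection 143.38 → $140; Warehouse 1,693.38 → $1,690; Quality Lab 993.24 → $990.
Rounding difference +$10 applied to Warehouse → $1,700.

Machining: $300 · Inspection: $140 · Warehouse: $1,700 · Assembly: $1,400 · Quality Lab: $990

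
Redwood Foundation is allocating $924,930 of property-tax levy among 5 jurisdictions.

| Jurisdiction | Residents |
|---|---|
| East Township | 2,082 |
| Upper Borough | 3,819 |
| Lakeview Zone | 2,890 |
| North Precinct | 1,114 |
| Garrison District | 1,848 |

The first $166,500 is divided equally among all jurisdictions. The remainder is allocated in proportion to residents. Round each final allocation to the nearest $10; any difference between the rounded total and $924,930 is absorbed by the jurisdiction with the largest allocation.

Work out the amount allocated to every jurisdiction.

First tranche $166,500 split equally: $33,300 each.
Remainder $758,430 by residents (total 11,753): East Township 134,353.04 → $134,350; Upper Borough 246,442.97 → $246,440; Lakeview Zone 186,493.89 → $186,490; North Precinct 71,887.26 → $71,890; Garrison District 119,252.84 → $119,250.
Rounding difference +$10 on remainder applied to Upper Borough.
Totals: East Township $33,300 + $134,350 = $167,650; Upper Borough $33,300 + $246,450 = $279,750; Lakeview Zone $33,300 + $186,490 = $219,790; North Precinct $33,300 + $71,890 = $105,190; Garrison District $33,300 + $119,250 = $152,550.

East Township: $167,650 | Upper Borough: $279,750 | Lakeview Zone: $219,790 | North Precinct: $105,190 | Garrison District: $152,550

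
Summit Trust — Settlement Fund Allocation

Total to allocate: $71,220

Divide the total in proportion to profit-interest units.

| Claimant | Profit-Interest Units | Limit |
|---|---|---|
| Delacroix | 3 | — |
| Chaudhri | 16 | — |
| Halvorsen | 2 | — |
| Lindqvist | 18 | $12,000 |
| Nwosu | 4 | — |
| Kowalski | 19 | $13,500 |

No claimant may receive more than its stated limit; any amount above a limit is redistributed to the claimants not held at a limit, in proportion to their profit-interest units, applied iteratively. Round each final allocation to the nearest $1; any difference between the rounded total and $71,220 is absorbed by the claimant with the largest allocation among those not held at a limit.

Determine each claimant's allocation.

Combined profit-interest units = 62.
Proportional shares (ignoring caps): Delacroix 3,446.13; Chaudhri 18,379.35; Halvorsen 2,297.42; Lindqvist 20,676.77; Nwosu 4,594.84; Kowalski 21,825.48.
Capped: Lindqvist ($12,000), Kowalski ($13,500); balance $45,720 reallocated over remaining profit-interest units 25.
Remaining shares: Delacroix 5,486.40 → $5,486; Chaudhri 29,260.80 → $29,261; Halvorsen 3,657.60 → $3,658; Nwosu 7,315.20 → $7,315.

Delacroix: $5,486 · Chaudhri: $29,261 · Halvorsen: $3,658 · Lindqvist: $12,000 · Nwosu: $7,315 · Kowalski: $13,500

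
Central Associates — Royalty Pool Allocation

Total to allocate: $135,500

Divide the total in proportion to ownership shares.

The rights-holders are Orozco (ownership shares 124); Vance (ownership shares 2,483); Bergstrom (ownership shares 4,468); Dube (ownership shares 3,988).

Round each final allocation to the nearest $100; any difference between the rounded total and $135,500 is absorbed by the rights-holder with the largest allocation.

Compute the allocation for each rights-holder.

Orozco: $1,500 · Vance: $30,400 · Bergstrom: $54,800 · Dube: $48,800

Ownership shares total: 11,063.
Unrounded shares: Orozco 124/11,063 × $135,500 = 1,518.76; Vance 2,483/11,063 × $135,500 = 30,411.87; Bergstrom 4,468/11,063 × $135,500 = 54,724.22; Dube 3,988/11,063 × $135,500 = 48,845.16.
After rounding ($100): Orozco $1,500; Vance $30,400; Bergstrom $54,700; Dube $48,800. Sum = $135,400.
Difference $135,500 − $135,400 = +$100 applied to largest allocation (Bergstrom): Bergstrom becomes $54,800.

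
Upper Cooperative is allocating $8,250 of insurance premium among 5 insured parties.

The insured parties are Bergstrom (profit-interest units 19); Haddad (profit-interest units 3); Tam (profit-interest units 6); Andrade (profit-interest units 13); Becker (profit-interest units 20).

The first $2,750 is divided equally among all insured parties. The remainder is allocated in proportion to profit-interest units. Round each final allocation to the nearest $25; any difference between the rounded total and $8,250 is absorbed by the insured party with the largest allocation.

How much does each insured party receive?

$2,750 shared equally gives $550 per insured party.
Remainder $5,500 by profit-interest units (total 61): Bergstrom 1,713.11 → $1,725; Haddad 270.49 → $275; Tam 540.98 → $550; Andrade 1,172.13 → $1,175; Becker 1,803.28 → $1,800.
Rounding difference −$25 on remainder applied to Becker.
Totals: Bergstrom $550 + $1,725 = $2,275; Haddad $550 + $275 = $825; Tam $550 + $550 = $1,100; Andrade $550 + $1,175 = $1,725; Becker $550 + $1,775 = $2,325.

Bergstrom: $2,275; Haddad: $825; Tam: $1,100; Andrade: $1,725; Becker: $2,325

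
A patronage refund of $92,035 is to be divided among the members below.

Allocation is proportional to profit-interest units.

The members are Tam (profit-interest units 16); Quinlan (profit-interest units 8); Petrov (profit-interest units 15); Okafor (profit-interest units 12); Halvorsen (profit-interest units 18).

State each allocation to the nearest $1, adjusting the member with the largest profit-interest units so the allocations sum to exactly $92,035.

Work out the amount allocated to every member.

Tam: $21,341 | Quinlan: $10,671 | Petrov: $20,008 | Okafor: $16,006 | Halvorsen: $24,009

Sum of profit-interest units: 16 + 8 + 15 + 12 + 18 = 69.
Raw shares: Tam 21,341.45; Quinlan 10,670.72; Petrov 20,007.61; Okafor 16,006.09; Halvorsen 24,009.13.
Rounded to nearest $1: Tam $21,341; Quinlan $10,671; Petrov $20,008; Okafor $16,006; Halvorsen $24,009. Sum = $92,035.
Rounded total matches; no reconciliation needed.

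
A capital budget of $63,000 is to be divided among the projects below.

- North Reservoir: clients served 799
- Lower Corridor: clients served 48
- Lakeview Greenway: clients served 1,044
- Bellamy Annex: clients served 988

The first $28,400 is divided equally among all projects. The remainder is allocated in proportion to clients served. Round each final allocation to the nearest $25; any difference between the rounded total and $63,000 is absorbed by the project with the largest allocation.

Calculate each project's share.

North Reservoir: $16,700 | Lower Corridor: $7,675 | Lakeview Greenway: $19,650 | Bellamy Annex: $18,975

Equal tier: $28,400 ÷ 4 = $7,100 apiece.
Remainder $34,600 by clients served (total 2,879): North Reservoir 9,602.43 → $9,600; Lower Corridor 576.87 → $575; Lakeview Greenway 12,546.86 → $12,550; Bellamy Annex 11,873.85 → $11,875.
Totals: North Reservoir $7,100 + $9,600 = $16,700; Lower Corridor $7,100 + $575 = $7,675; Lakeview Greenway $7,100 + $12,550 = $19,650; Bellamy Annex $7,100 + $11,875 = $18,975.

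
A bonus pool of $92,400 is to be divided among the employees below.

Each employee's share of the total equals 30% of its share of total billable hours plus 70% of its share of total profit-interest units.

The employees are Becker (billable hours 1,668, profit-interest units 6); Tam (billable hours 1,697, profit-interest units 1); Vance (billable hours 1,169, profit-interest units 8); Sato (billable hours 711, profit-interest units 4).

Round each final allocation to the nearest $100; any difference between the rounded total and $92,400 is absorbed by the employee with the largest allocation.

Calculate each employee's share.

Becker: $29,200 · Tam: $12,400 · Vance: $33,400 · Sato: $17,400

Billable hours total 5,245; profit-interest units total 19.
Composite weights (30% billable hours + 70% profit-interest units): Becker 0.3165; Tam 0.1339; Vance 0.3616; Sato 0.1880.
Raw shares: Becker 29,240.70; Tam 12,372.91; Vance 33,411.89; Sato 17,374.50.
Rounded to nearest $100: Becker $29,200; Tam $12,400; Vance $33,400; Sato $17,400. Sum = $92,400.
Rounded total matches; no reconciliation needed.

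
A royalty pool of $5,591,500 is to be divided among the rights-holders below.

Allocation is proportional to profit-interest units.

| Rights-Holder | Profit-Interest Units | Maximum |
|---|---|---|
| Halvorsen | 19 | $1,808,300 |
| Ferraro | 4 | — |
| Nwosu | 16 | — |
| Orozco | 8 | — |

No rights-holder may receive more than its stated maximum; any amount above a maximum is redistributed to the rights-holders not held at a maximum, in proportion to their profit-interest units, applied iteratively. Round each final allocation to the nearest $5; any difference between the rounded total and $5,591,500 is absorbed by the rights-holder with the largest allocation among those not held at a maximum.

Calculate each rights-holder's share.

Profit-interest units total: 47.
Pro-rata shares before constraints: Halvorsen 2,260,393.62; Ferraro 475,872.34; Nwosu 1,903,489.36; Orozco 951,744.68.
Held at cap: Halvorsen ($1,808,300); residual $3,783,200 reallocated over remaining profit-interest units 28.
Shares after redistribution: Ferraro 540,457.14 → $540,455; Nwosu 2,161,828.57 → $2,161,830; Orozco 1,080,914.29 → $1,080,915.

Halvorsen: $1,808,300 | Ferraro: $540,455 | Nwosu: $2,161,830 | Orozco: $1,080,915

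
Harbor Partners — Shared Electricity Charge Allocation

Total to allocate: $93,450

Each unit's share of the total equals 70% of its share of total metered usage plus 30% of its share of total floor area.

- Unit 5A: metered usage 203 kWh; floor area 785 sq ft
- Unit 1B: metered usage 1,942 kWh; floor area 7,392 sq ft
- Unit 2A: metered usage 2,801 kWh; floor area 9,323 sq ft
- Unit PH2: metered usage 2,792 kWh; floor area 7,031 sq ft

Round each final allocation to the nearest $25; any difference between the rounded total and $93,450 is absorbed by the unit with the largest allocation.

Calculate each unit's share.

Unit 5A: $2,625 | Unit 1B: $24,875 | Unit 2A: $34,300 | Unit PH2: $31,650

Totals — metered usage 7,738, floor area 24,531.
Composite weights (70% metered usage + 30% floor area): Unit 5A 0.0280; Unit 1B 0.2661; Unit 2A 0.3674; Unit PH2 0.3386.
Proportional shares: Unit 5A 2,613.24; Unit 1B 24,865.02; Unit 2A 34,333.61; Unit PH2 31,638.13.
At nearest $25: Unit 5A $2,625; Unit 1B $24,875; Unit 2A $34,325; Unit PH2 $31,650. Sum = $93,475.
Difference $93,450 − $93,475 = −$25 applied to largest allocation (Unit 2A): Unit 2A becomes $34,300.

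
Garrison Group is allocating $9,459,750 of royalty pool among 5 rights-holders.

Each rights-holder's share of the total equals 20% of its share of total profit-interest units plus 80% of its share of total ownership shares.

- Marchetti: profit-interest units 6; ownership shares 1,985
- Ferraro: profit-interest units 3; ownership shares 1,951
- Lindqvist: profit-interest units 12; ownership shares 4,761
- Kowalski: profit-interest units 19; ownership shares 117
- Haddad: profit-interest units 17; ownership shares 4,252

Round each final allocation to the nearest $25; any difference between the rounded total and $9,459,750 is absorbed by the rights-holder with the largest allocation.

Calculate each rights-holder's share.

Marchetti: $1,348,850 · Ferraro: $1,229,600 · Lindqvist: $3,155,850 · Kowalski: $698,425 · Haddad: $3,027,025

Totals — profit-interest units 57, ownership shares 13,066.
Combined weights (20% profit-interest units + 80% ownership shares): Marchetti 0.1426; Ferraro 0.1300; Lindqvist 0.3336; Kowalski 0.0738; Haddad 0.3200.
Proportional shares: Marchetti 1,348,860.50; Ferraro 1,229,591.45; Lindqvist 3,155,866.55; Kowalski 698,416.16; Haddad 3,027,015.34.
At nearest $25: Marchetti $1,348,850; Ferraro $1,229,600; Lindqvist $3,155,875; Kowalski $698,425; Haddad $3,027,025. Sum = $9,459,775.
Difference $9,459,750 − $9,459,775 = −$25 applied to largest allocation (Lindqvist): Lindqvist becomes $3,155,850.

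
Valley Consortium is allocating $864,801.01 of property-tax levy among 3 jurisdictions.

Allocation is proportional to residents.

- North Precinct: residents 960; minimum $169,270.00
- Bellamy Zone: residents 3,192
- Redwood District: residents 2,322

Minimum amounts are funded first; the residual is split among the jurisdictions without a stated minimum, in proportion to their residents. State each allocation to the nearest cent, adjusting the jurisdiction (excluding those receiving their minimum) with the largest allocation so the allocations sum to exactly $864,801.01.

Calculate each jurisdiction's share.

Minimums first: North Precinct $169,270.00. Residual $695,531.01.
Residual split over remaining residents 5,514: Bellamy Zone 402,636.0145 → $402,636.01; Redwood District 292,894.9955 → $292,895.00.

North Precinct: $169,270.00 · Bellamy Zone: $402,636.01 · Redwood District: $292,895.00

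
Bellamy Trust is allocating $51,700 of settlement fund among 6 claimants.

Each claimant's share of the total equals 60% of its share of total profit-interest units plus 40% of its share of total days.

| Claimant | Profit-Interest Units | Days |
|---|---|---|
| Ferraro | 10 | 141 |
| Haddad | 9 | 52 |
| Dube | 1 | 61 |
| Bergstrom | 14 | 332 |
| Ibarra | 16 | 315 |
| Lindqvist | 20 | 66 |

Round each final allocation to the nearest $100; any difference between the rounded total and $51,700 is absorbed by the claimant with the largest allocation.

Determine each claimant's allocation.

Ferraro: $7,400 · Haddad: $5,100 · Dube: $1,700 · Bergstrom: $13,300 · Ibarra: $13,900 · Lindqvist: $10,300

Profit-interest units total 70; days total 967.
Combined weights (60% profit-interest units + 40% days): Ferraro 0.1440; Haddad 0.0987; Dube 0.0338; Bergstrom 0.2573; Ibarra 0.2674; Lindqvist 0.1987.
Pro-rata amounts: Ferraro 7,446.82; Haddad 5,100.34; Dube 1,747.67; Bergstrom 13,304.06; Ibarra 13,826.79; Lindqvist 10,274.32.
After rounding ($100): Ferraro $7,400; Haddad $5,100; Dube $1,700; Bergstrom $13,300; Ibarra $13,800; Lindqvist $10,300. Sum = $51,600.
Difference $51,700 − $51,600 = +$100 applied to largest allocation (Ibarra): Ibarra becomes $13,900.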